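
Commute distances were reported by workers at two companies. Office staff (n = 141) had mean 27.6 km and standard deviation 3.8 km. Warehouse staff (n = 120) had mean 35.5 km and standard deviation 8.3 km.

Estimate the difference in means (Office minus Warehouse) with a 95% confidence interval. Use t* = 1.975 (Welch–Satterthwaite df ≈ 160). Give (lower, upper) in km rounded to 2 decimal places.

SE₁ = s₁/√n₁ = 3.8/√141 = 0.3200; SE₂ = 8.3/√120 = 0.7577.
Independent samples, unequal variances: SE_diff = √(SE₁² + SE₂²) = √(0.1024 + 0.57410929) = 0.8225.
t* = 1.975, so margin of error = 1.975 × 0.8225 = 1.6244.
Difference in means = 27.6 − 35.5 = -7.9000.
-7.9000 ± 1.6244 → (-9.52, -6.28).

(-9.52, -6.28)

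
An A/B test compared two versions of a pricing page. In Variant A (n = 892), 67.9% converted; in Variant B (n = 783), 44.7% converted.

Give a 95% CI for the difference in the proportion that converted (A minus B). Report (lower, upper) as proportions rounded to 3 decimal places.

(0.186, 0.278)

The two standard errors are √(0.6790×0.3210/892) = 0.01563 and √(0.4470×0.5530/783) = 0.01777.
Because the samples are independent, SE_diff = √(0.01563² + 0.01777²) = 0.02367.
Using z* = 1.960 for 95%, ME = 1.960 × 0.02367 = 0.04639.
p̂₁ − p̂₂ = 0.2320; interval 0.2320 ± 0.04639 gives (0.186, 0.278).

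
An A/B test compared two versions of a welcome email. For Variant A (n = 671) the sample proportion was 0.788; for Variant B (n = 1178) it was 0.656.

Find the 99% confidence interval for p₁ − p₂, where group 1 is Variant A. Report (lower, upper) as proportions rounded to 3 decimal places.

The two standard errors are √(0.7880×0.2120/671) = 0.01578 and √(0.6560×0.3440/1178) = 0.01384.
Because the samples are independent, SE_diff = √(0.01578² + 0.01384²) = 0.02099.
Using z* = 2.576 for 99%, ME = 2.576 × 0.02099 = 0.05407.
p̂₁ − p̂₂ = 0.1320; interval 0.1320 ± 0.05407 gives (0.078, 0.186).

(0.078, 0.186)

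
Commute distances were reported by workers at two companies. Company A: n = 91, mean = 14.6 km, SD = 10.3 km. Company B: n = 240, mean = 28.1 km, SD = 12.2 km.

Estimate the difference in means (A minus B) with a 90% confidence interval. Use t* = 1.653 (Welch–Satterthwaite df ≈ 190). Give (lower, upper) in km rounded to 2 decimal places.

Per-group SEs: s₁/√n₁ = 10.3/√91 = 1.0797, s₂/√n₂ = 12.2/√240 = 0.7875.
Unpooled SE of the difference: √(1.16575209 + 0.62015625) = 1.3364.
Margin of error = t* · SE = 1.653 × 1.3364 = 2.2091.
x̄₁ − x̄₂ = 14.6 − 28.1 = -13.5000.
CI: -13.5000 ± 2.2091 = (-15.71, -11.29).

(-15.71, -11.29)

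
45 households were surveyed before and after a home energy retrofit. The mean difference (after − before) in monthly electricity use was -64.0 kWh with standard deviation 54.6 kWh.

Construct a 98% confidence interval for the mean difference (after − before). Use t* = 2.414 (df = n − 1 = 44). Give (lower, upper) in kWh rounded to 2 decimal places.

(-83.65, -44.35)

This is a matched-pairs design, so SE = s_d/√n = 54.6/√45 = 8.1393.
Margin = 2.414 × 8.1393 = 19.6483; the interval is -64.0 ± 19.6483 = (-83.65, -44.35).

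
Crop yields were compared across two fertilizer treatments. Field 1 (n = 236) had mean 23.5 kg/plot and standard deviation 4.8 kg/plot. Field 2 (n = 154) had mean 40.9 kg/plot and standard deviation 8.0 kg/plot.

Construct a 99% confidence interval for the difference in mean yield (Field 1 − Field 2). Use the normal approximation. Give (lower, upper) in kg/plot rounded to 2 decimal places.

SE₁ = s₁/√n₁ = 4.8/√236 = 0.3125; SE₂ = 8.0/√154 = 0.6447.
Independent samples, unequal variances: SE_diff = √(SE₁² + SE₂²) = √(0.09765625 + 0.41563809) = 0.7164.
z* = 2.576, so margin of error = 2.576 × 0.7164 = 1.8454.
Difference in means = 23.5 − 40.9 = -17.4000.
-17.4000 ± 1.8454 → (-19.25, -15.55).

(-19.25, -15.55)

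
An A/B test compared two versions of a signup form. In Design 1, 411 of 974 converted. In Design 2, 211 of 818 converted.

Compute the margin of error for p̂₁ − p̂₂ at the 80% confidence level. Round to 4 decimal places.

First, p̂₁ = 411/974 = 0.4220; p̂₂ = 211/818 = 0.2579.
The two standard errors are √(0.4220×0.5780/974) = 0.01582 and √(0.2579×0.7421/818) = 0.01530.
Because the samples are independent, SE_diff = √(0.01582² + 0.01530²) = 0.02201.
Using z* = 1.282 for 80%, ME = 1.282 × 0.02201 = 0.02822.

0.0282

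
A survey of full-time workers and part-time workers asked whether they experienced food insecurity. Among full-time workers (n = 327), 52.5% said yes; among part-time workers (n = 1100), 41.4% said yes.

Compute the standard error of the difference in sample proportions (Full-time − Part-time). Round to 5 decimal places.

0.03136

Each SE is √(p̂(1−p̂)/n): √(0.5250·0.4750/327) = 0.02762 and √(0.4140·0.5860/1100) = 0.01485.
SE(p̂₁ − p̂₂) = √(SE₁² + SE₂²) = √(0.0007628644 + 0.0002205225) = 0.03136, since the two samples are independent.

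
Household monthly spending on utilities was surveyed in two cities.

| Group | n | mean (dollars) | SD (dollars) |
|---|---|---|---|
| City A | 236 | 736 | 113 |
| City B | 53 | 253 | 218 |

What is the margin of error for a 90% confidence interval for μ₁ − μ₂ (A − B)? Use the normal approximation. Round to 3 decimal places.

50.723

Per-group SEs: s₁/√n₁ = 113/√236 = 7.3557, s₂/√n₂ = 218/√53 = 29.9446.
Unpooled SE of the difference: √(54.10632249 + 896.67906916) = 30.8348.
Margin of error = z* · SE = 1.645 × 30.8348 = 50.7232.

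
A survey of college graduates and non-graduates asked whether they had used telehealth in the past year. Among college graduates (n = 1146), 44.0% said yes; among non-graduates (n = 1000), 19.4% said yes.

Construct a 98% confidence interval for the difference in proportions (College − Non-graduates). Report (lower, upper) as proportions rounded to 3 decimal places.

Each SE is √(p̂(1−p̂)/n): √(0.4400·0.5600/1146) = 0.01466 and √(0.1940·0.8060/1000) = 0.01250.
SE(p̂₁ − p̂₂) = √(SE₁² + SE₂²) = √(0.0002149156 + 0.00015625) = 0.01927, since the two samples are independent.
At 98% confidence z* = 2.326; margin = 2.326 × 0.01927 = 0.04482.
The difference is 0.4400 − 0.1940 = 0.2460, so the interval is 0.2460 ± 0.04482 = (0.201, 0.291).

(0.201, 0.291)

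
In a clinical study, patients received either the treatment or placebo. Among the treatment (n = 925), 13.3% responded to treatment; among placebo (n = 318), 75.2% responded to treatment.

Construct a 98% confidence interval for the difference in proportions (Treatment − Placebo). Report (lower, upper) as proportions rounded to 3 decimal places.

(-0.681, -0.557)

SE₁ = √(p̂₁(1−p̂₁)/n₁) = √(0.1330·0.8670/925) = 0.01117; SE₂ = √(0.7520·0.2480/318) = 0.02422.
Independent samples: SE of the difference = √(SE₁² + SE₂²) = √(0.0001247689 + 0.0005866084) = 0.02667.
z* for 98% confidence is 2.326, so the margin of error is 2.326 × 0.02667 = 0.06203.
Point estimate p̂₁ − p̂₂ = 0.1330 − 0.7520 = -0.6190.
-0.6190 ± 0.06203 → (-0.681, -0.557).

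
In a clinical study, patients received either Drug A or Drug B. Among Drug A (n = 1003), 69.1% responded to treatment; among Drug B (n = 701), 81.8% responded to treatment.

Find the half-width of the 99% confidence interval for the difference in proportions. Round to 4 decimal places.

0.0531

The two standard errors are √(0.6910×0.3090/1003) = 0.01459 and √(0.8180×0.1820/701) = 0.01457.
Because the samples are independent, SE_diff = √(0.01459² + 0.01457²) = 0.02062.
Using z* = 2.576 for 99%, ME = 2.576 × 0.02062 = 0.05312.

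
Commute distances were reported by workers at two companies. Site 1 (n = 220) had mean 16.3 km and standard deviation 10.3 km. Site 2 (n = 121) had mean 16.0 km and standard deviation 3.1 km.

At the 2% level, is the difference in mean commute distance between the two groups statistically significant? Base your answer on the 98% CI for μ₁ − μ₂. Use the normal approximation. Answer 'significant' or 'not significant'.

Per-group SEs: s₁/√n₁ = 10.3/√220 = 0.6944, s₂/√n₂ = 3.1/√121 = 0.2818.
Unpooled SE of the difference: √(0.48219136 + 0.07941124) = 0.7494.
Margin of error = z* · SE = 2.326 × 0.7494 = 1.7431.
x̄₁ − x̄₂ = 16.3 − 16.0 = 0.3000.
CI: 0.3000 ± 1.7431 = (-1.4431, 2.0431).
The interval (-1.4431, 2.0431) contains 0, so the difference is not significant.

not significant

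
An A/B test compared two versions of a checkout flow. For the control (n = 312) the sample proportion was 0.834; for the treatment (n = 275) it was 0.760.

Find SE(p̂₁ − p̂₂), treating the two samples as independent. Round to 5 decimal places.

The two standard errors are √(0.8340×0.1660/312) = 0.02106 and √(0.7600×0.2400/275) = 0.02575.
Because the samples are independent, SE_diff = √(0.02106² + 0.02575²) = 0.03327.

0.03327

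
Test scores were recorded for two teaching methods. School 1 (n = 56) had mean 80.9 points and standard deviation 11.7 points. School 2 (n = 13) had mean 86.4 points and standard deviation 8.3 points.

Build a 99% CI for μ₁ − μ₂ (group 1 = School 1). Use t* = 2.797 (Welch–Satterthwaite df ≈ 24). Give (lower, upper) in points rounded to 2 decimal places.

(-13.28, 2.28)

SE₁ = s₁/√n₁ = 11.7/√56 = 1.5635; SE₂ = 8.3/√13 = 2.3020.
Independent samples, unequal variances: SE_diff = √(SE₁² + SE₂²) = √(2.44453225 + 5.299204) = 2.7828.
t* = 2.797, so margin of error = 2.797 × 2.7828 = 7.7835.
Difference in means = 80.9 − 86.4 = -5.5000.
-5.5000 ± 7.7835 → (-13.28, 2.28).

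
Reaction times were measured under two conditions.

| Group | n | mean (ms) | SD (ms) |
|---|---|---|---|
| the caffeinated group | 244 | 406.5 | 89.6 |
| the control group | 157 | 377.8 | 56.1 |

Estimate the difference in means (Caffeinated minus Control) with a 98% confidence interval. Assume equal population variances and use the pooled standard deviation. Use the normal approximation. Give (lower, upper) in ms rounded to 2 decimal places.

(10.08, 47.32)

s_p = √[((n₁−1)s₁² + (n₂−1)s₂²)/(n₁+n₂−2)] = √[(243·89.6² + 156·56.1²)/399] = 78.2293.
SE = 78.2293·√(1/244 + 1/157) = 8.0038.
With z* = 2.326, margin = 2.326 × 8.0038 = 18.6168.
x̄₁ − x̄₂ = 406.5 − 377.8 = 28.7000; interval 28.7000 ± 18.6168 = (10.08, 47.32).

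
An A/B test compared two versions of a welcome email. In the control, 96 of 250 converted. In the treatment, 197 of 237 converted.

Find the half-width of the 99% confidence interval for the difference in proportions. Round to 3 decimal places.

0.101

Sample proportions: 96/250 = 0.3840, 197/237 = 0.8312.
Each SE is √(p̂(1−p̂)/n): √(0.3840·0.6160/250) = 0.03076 and √(0.8312·0.1688/237) = 0.02433.
SE(p̂₁ − p̂₂) = √(SE₁² + SE₂²) = √(0.0009461776 + 0.0005919489) = 0.03922, since the two samples are independent.
At 99% confidence z* = 2.576; margin = 2.576 × 0.03922 = 0.10103.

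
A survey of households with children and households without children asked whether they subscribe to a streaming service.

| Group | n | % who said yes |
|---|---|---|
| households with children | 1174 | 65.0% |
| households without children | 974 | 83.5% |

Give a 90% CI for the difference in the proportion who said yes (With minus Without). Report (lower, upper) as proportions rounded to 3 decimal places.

The two standard errors are √(0.6500×0.3500/1174) = 0.01392 and √(0.8350×0.1650/974) = 0.01189.
Because the samples are independent, SE_diff = √(0.01392² + 0.01189²) = 0.01831.
Using z* = 1.645 for 90%, ME = 1.645 × 0.01831 = 0.03012.
p̂₁ − p̂₂ = -0.1850; interval -0.1850 ± 0.03012 gives (-0.215, -0.155).

(-0.215, -0.155)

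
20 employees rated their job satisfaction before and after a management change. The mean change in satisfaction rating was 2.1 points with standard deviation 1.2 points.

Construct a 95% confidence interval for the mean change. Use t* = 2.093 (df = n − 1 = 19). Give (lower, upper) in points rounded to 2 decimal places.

This is a matched-pairs design, so SE = s_d/√n = 1.2/√20 = 0.2683.
Margin = 2.093 × 0.2683 = 0.5616; the interval is 2.1 ± 0.5616 = (1.54, 2.66).

(1.54, 2.66)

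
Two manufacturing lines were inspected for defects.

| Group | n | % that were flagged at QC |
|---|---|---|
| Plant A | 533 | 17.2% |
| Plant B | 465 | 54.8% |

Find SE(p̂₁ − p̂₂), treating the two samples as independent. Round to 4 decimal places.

Each SE is √(p̂(1−p̂)/n): √(0.1720·0.8280/533) = 0.01635 and √(0.5480·0.4520/465) = 0.02308.
SE(p̂₁ − p̂₂) = √(SE₁² + SE₂²) = √(0.0002673225 + 0.0005326864) = 0.02828, since the two samples are independent.

0.0283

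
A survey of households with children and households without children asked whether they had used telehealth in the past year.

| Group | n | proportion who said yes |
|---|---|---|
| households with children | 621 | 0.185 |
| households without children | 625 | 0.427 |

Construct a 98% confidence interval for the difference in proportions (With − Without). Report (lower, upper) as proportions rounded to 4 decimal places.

(-0.3006, -0.1834)

The two standard errors are √(0.1850×0.8150/621) = 0.01558 and √(0.4270×0.5730/625) = 0.01979.
Because the samples are independent, SE_diff = √(0.01558² + 0.01979²) = 0.02519.
Using z* = 2.326 for 98%, ME = 2.326 × 0.02519 = 0.05859.
p̂₁ − p̂₂ = -0.2420; interval -0.2420 ± 0.05859 gives (-0.3006, -0.1834).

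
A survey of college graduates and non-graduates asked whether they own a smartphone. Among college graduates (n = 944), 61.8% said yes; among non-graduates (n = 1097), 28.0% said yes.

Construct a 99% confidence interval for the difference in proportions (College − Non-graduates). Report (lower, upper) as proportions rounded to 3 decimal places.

(0.284, 0.392)

Each SE is √(p̂(1−p̂)/n): √(0.6180·0.3820/944) = 0.01581 and √(0.2800·0.7200/1097) = 0.01356.
SE(p̂₁ − p̂₂) = √(SE₁² + SE₂²) = √(0.0002499561 + 0.0001838736) = 0.02083, since the two samples are independent.
At 99% confidence z* = 2.576; margin = 2.576 × 0.02083 = 0.05366.
The difference is 0.6180 − 0.2800 = 0.3380, so the interval is 0.3380 ± 0.05366 = (0.284, 0.392).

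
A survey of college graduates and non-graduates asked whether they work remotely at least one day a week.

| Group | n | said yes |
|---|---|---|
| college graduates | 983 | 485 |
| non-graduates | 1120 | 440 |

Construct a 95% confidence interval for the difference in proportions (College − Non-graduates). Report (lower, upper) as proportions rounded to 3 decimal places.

(0.058, 0.143)

First, p̂₁ = 485/983 = 0.4934; p̂₂ = 440/1120 = 0.3929.
The two standard errors are √(0.4934×0.5066/983) = 0.01595 and √(0.3929×0.6071/1120) = 0.01459.
Because the samples are independent, SE_diff = √(0.01595² + 0.01459²) = 0.02162.
Using z* = 1.960 for 95%, ME = 1.960 × 0.02162 = 0.04238.
p̂₁ − p̂₂ = 0.1005; interval 0.1005 ± 0.04238 gives (0.058, 0.143).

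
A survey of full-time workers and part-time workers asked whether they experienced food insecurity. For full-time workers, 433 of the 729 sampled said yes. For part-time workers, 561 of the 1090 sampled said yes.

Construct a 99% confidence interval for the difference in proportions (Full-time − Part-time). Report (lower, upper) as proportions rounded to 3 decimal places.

First, p̂₁ = 433/729 = 0.5940; p̂₂ = 561/1090 = 0.5147.
The two standard errors are √(0.5940×0.4060/729) = 0.01819 and √(0.5147×0.4853/1090) = 0.01514.
Because the samples are independent, SE_diff = √(0.01819² + 0.01514²) = 0.02367.
Using z* = 2.576 for 99%, ME = 2.576 × 0.02367 = 0.06097.
p̂₁ − p̂₂ = 0.0793; interval 0.0793 ± 0.06097 gives (0.018, 0.140).

(0.018, 0.140)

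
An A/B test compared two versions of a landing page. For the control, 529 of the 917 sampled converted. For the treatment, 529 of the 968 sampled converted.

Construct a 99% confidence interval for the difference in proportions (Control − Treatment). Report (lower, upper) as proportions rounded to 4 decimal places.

(-0.0285, 0.0893)

p̂₁ = 529/917 = 0.5769 and p̂₂ = 529/968 = 0.5465.
SE₁ = √(p̂₁(1−p̂₁)/n₁) = √(0.5769·0.4231/917) = 0.01632; SE₂ = √(0.5465·0.4535/968) = 0.01600.
Independent samples: SE of the difference = √(SE₁² + SE₂²) = √(0.0002663424 + 0.000256) = 0.02285.
z* for 99% confidence is 2.576, so the margin of error is 2.576 × 0.02285 = 0.05886.
Point estimate p̂₁ − p̂₂ = 0.5769 − 0.5465 = 0.0304.
0.0304 ± 0.05886 → (-0.0285, 0.0893).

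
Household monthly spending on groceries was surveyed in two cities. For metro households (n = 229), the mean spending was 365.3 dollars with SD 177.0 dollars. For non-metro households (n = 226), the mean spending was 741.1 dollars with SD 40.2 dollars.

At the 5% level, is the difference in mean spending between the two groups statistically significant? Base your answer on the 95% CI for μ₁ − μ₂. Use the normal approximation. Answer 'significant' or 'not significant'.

significant

Per-group SEs: s₁/√n₁ = 177.0/√229 = 11.6965, s₂/√n₂ = 40.2/√226 = 2.6741.
Unpooled SE of the difference: √(136.80811225 + 7.15081081) = 11.9983.
Margin of error = z* · SE = 1.960 × 11.9983 = 23.5167.
x̄₁ − x̄₂ = 365.3 − 741.1 = -375.8000.
CI: -375.8000 ± 23.5167 = (-399.3167, -352.2833).
The interval (-399.3167, -352.2833) does not contain 0, so the difference is significant.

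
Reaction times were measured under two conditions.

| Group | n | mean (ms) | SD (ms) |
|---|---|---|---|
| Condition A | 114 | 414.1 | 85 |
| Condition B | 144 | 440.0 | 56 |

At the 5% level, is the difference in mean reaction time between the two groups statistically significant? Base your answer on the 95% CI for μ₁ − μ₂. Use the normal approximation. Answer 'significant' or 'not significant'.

significant

Per-group SEs: s₁/√n₁ = 85/√114 = 7.9610, s₂/√n₂ = 56/√144 = 4.6667.
Unpooled SE of the difference: √(63.377521 + 21.77808889) = 9.2280.
Margin of error = z* · SE = 1.960 × 9.2280 = 18.0869.
x̄₁ − x̄₂ = 414.1 − 440.0 = -25.9000.
CI: -25.9000 ± 18.0869 = (-43.9869, -7.8131).
The interval (-43.9869, -7.8131) does not contain 0, so the difference is significant.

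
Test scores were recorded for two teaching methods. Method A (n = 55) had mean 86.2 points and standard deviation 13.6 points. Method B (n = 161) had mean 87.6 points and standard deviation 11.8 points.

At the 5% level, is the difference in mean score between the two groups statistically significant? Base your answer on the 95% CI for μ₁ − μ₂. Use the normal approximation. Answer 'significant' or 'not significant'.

SE₁ = s₁/√n₁ = 13.6/√55 = 1.8338; SE₂ = 11.8/√161 = 0.9300.
Independent samples, unequal variances: SE_diff = √(SE₁² + SE₂²) = √(3.36282244 + 0.8649) = 2.0561.
z* = 1.960, so margin of error = 1.960 × 2.0561 = 4.0300.
Difference in means = 86.2 − 87.6 = -1.4000.
-1.4000 ± 4.0300 → (-5.4300, 2.6300).
The interval (-5.4300, 2.6300) contains 0, so the difference is not significant.

not significant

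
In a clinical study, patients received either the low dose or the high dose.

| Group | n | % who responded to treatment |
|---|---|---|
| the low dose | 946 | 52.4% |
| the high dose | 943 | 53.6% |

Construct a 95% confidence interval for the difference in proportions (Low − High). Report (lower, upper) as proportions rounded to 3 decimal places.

(-0.057, 0.033)

SE₁ = √(p̂₁(1−p̂₁)/n₁) = √(0.5240·0.4760/946) = 0.01624; SE₂ = √(0.5360·0.4640/943) = 0.01624.
Independent samples: SE of the difference = √(SE₁² + SE₂²) = √(0.0002637376 + 0.0002637376) = 0.02297.
z* for 95% confidence is 1.960, so the margin of error is 1.960 × 0.02297 = 0.04502.
Point estimate p̂₁ − p̂₂ = 0.5240 − 0.5360 = -0.0120.
-0.0120 ± 0.04502 → (-0.057, 0.033).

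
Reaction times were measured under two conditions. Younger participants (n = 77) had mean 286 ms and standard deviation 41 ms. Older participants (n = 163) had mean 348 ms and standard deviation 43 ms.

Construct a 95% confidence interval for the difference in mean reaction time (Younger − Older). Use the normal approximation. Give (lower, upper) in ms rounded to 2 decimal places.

(-73.29, -50.71)

Per-group SEs: s₁/√n₁ = 41/√77 = 4.6724, s₂/√n₂ = 43/√163 = 3.3680.
Unpooled SE of the difference: √(21.83132176 + 11.343424) = 5.7598.
Margin of error = z* · SE = 1.960 × 5.7598 = 11.2892.
x̄₁ − x̄₂ = 286 − 348 = -62.0000.
CI: -62.0000 ± 11.2892 = (-73.29, -50.71).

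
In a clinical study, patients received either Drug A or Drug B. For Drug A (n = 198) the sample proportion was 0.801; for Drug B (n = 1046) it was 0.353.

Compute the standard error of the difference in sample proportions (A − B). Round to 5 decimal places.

0.03199

Each SE is √(p̂(1−p̂)/n): √(0.8010·0.1990/198) = 0.02837 and √(0.3530·0.6470/1046) = 0.01478.
SE(p̂₁ − p̂₂) = √(SE₁² + SE₂²) = √(0.0008048569 + 0.0002184484) = 0.03199, since the two samples are independent.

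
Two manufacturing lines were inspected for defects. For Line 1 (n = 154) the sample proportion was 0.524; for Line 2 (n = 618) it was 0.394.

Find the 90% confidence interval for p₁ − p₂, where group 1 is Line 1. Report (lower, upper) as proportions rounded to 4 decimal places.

SE₁ = √(p̂₁(1−p̂₁)/n₁) = √(0.5240·0.4760/154) = 0.04024; SE₂ = √(0.3940·0.6060/618) = 0.01966.
Independent samples: SE of the difference = √(SE₁² + SE₂²) = √(0.0016192576 + 0.0003865156) = 0.04479.
z* for 90% confidence is 1.645, so the margin of error is 1.645 × 0.04479 = 0.07368.
Point estimate p̂₁ − p̂₂ = 0.5240 − 0.3940 = 0.1300.
0.1300 ± 0.07368 → (0.0563, 0.2037).

(0.0563, 0.2037)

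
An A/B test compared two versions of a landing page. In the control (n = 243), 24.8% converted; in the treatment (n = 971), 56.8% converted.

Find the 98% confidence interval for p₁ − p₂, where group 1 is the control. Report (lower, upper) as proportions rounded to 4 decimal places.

(-0.3943, -0.2457)

Each SE is √(p̂(1−p̂)/n): √(0.2480·0.7520/243) = 0.02770 and √(0.5680·0.4320/971) = 0.01590.
SE(p̂₁ − p̂₂) = √(SE₁² + SE₂²) = √(0.00076729 + 0.00025281) = 0.03194, since the two samples are independent.
At 98% confidence z* = 2.326; margin = 2.326 × 0.03194 = 0.07429.
The difference is 0.2480 − 0.5680 = -0.3200, so the interval is -0.3200 ± 0.07429 = (-0.3943, -0.2457).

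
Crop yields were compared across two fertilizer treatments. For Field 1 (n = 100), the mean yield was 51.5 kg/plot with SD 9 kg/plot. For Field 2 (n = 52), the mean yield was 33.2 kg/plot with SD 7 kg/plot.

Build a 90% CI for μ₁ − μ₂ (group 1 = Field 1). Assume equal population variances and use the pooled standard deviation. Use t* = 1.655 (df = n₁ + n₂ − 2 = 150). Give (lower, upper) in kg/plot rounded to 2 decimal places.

Pooled variance s_p² = [99·9² + 51·7²] / (100+52−2) = 70.1200, so s_p = 8.3738.
SE_diff = s_p·√(1/n₁ + 1/n₂) = 8.3738·√(1/100 + 1/52) = 1.4317.
t* = 1.655; margin = 1.655 × 1.4317 = 2.3695.
Difference = 51.5 − 33.2 = 18.3000.
18.3000 ± 2.3695 → (15.93, 20.67).

(15.93, 20.67)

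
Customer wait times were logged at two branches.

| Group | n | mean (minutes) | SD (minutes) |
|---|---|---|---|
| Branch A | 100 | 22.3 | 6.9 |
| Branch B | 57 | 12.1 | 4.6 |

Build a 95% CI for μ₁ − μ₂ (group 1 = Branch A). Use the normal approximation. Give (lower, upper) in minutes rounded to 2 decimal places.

(8.40, 12.00)

SE₁ = s₁/√n₁ = 6.9/√100 = 0.6900; SE₂ = 4.6/√57 = 0.6093.
Independent samples, unequal variances: SE_diff = √(SE₁² + SE₂²) = √(0.4761 + 0.37124649) = 0.9205.
z* = 1.960, so margin of error = 1.960 × 0.9205 = 1.8042.
Difference in means = 22.3 − 12.1 = 10.2000.
10.2000 ± 1.8042 → (8.40, 12.00).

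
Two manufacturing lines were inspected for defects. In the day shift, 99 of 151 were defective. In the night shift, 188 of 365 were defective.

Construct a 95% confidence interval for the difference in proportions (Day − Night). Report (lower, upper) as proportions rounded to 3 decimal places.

(0.049, 0.232)

Sample proportions: 99/151 = 0.6556, 188/365 = 0.5151.
Each SE is √(p̂(1−p̂)/n): √(0.6556·0.3444/151) = 0.03867 and √(0.5151·0.4849/365) = 0.02616.
SE(p̂₁ − p̂₂) = √(SE₁² + SE₂²) = √(0.0014953689 + 0.0006843456) = 0.04669, since the two samples are independent.
At 95% confidence z* = 1.960; margin = 1.960 × 0.04669 = 0.09151.
The difference is 0.6556 − 0.5151 = 0.1405, so the interval is 0.1405 ± 0.09151 = (0.049, 0.232).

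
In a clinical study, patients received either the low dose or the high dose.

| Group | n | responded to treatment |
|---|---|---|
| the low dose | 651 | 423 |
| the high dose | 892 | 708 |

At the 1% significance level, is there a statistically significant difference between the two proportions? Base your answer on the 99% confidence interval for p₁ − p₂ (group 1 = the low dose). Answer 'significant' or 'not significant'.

Sample proportions: 423/651 = 0.6498, 708/892 = 0.7937.
Each SE is √(p̂(1−p̂)/n): √(0.6498·0.3502/651) = 0.01870 and √(0.7937·0.2063/892) = 0.01355.
SE(p̂₁ − p̂₂) = √(SE₁² + SE₂²) = √(0.00034969 + 0.0001836025) = 0.02309, since the two samples are independent.
At 99% confidence z* = 2.576; margin = 2.576 × 0.02309 = 0.05948.
The difference is 0.6498 − 0.7937 = -0.1439, so the interval is -0.1439 ± 0.05948 = (-0.20338, -0.08442).
The interval (-0.20338, -0.08442) does not contain 0, so the difference is significant.

significant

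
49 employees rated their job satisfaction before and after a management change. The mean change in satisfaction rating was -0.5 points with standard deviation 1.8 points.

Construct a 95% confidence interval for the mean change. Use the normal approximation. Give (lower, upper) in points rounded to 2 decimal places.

(-1.00, 0.00)

Paired design: SE = s_d/√n = 1.8/√49 = 0.2571.
z* = 1.960; margin of error = 1.960 × 0.2571 = 0.5039.
-0.5 ± 0.5039 → (-1.00, 0.00).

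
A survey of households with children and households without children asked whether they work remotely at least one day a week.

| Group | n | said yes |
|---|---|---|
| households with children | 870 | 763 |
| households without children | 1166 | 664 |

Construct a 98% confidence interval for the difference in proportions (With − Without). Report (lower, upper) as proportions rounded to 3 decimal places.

(0.265, 0.350)

First, p̂₁ = 763/870 = 0.8770; p̂₂ = 664/1166 = 0.5695.
The two standard errors are √(0.8770×0.1230/870) = 0.01114 and √(0.5695×0.4305/1166) = 0.01450.
Because the samples are independent, SE_diff = √(0.01114² + 0.01450²) = 0.01829.
Using z* = 2.326 for 98%, ME = 2.326 × 0.01829 = 0.04254.
p̂₁ − p̂₂ = 0.3075; interval 0.3075 ± 0.04254 gives (0.265, 0.350).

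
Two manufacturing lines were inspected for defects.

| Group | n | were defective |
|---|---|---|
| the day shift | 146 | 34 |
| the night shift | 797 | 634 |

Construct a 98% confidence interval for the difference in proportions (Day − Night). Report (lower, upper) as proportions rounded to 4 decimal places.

p̂₁ = 34/146 = 0.2329 and p̂₂ = 634/797 = 0.7955.
SE₁ = √(p̂₁(1−p̂₁)/n₁) = √(0.2329·0.7671/146) = 0.03498; SE₂ = √(0.7955·0.2045/797) = 0.01429.
Independent samples: SE of the difference = √(SE₁² + SE₂²) = √(0.0012236004 + 0.0002042041) = 0.03779.
z* for 98% confidence is 2.326, so the margin of error is 2.326 × 0.03779 = 0.08790.
Point estimate p̂₁ − p̂₂ = 0.2329 − 0.7955 = -0.5626.
-0.5626 ± 0.08790 → (-0.6505, -0.4747).

(-0.6505, -0.4747)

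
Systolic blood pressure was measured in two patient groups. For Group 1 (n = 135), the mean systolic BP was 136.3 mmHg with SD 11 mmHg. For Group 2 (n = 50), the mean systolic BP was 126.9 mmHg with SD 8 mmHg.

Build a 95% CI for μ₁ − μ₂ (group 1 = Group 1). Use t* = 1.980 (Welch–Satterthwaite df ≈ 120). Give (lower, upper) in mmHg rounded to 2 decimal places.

Per-group SEs: s₁/√n₁ = 11/√135 = 0.9467, s₂/√n₂ = 8/√50 = 1.1314.
Unpooled SE of the difference: √(0.89624089 + 1.28006596) = 1.4752.
Margin of error = t* · SE = 1.980 × 1.4752 = 2.9209.
x̄₁ − x̄₂ = 136.3 − 126.9 = 9.4000.
CI: 9.4000 ± 2.9209 = (6.48, 12.32).

(6.48, 12.32)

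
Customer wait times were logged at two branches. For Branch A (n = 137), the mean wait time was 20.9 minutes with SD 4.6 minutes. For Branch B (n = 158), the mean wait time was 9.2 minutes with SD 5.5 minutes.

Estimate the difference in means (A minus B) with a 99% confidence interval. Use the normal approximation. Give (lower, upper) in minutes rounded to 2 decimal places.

Standard errors of each mean: 4.6/√137 = 0.3930 and 5.5/√158 = 0.4376.
SE(x̄₁ − x̄₂) = √(0.3930² + 0.4376²) = 0.5882 for independent samples with unequal variances.
With z* = 2.576, the margin is 2.576 × 0.5882 = 1.5152.
x̄₁ − x̄₂ = 20.9 − 9.2 = 11.7000; the interval is 11.7000 ± 1.5152 = (10.18, 13.22).

(10.18, 13.22)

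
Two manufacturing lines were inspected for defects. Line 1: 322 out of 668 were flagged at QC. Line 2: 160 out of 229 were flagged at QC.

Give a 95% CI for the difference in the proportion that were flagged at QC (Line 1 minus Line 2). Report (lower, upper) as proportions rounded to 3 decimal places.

(-0.287, -0.146)

p̂₁ = 322/668 = 0.4820 and p̂₂ = 160/229 = 0.6987.
SE₁ = √(p̂₁(1−p̂₁)/n₁) = √(0.4820·0.5180/668) = 0.01933; SE₂ = √(0.6987·0.3013/229) = 0.03032.
Independent samples: SE of the difference = √(SE₁² + SE₂²) = √(0.0003736489 + 0.0009193024) = 0.03596.
z* for 95% confidence is 1.960, so the margin of error is 1.960 × 0.03596 = 0.07048.
Point estimate p̂₁ − p̂₂ = 0.4820 − 0.6987 = -0.2167.
-0.2167 ± 0.07048 → (-0.287, -0.146).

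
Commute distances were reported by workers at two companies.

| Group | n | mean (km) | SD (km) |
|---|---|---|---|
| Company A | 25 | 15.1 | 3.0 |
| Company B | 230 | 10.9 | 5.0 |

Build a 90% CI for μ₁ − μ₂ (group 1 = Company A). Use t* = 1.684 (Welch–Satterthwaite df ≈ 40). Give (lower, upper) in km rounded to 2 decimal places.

SE₁ = s₁/√n₁ = 3.0/√25 = 0.6000; SE₂ = 5.0/√230 = 0.3297.
Independent samples, unequal variances: SE_diff = √(SE₁² + SE₂²) = √(0.36 + 0.10870209) = 0.6846.
t* = 1.684, so margin of error = 1.684 × 0.6846 = 1.1529.
Difference in means = 15.1 − 10.9 = 4.2000.
4.2000 ± 1.1529 → (3.05, 5.35).

(3.05, 5.35)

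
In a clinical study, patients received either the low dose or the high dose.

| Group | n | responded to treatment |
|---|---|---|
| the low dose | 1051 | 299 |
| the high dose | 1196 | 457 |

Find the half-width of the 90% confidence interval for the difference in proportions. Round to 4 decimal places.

0.0325

First, p̂₁ = 299/1051 = 0.2845; p̂₂ = 457/1196 = 0.3821.
The two standard errors are √(0.2845×0.7155/1051) = 0.01392 and √(0.3821×0.6179/1196) = 0.01405.
Because the samples are independent, SE_diff = √(0.01392² + 0.01405²) = 0.01978.
Using z* = 1.645 for 90%, ME = 1.645 × 0.01978 = 0.03254.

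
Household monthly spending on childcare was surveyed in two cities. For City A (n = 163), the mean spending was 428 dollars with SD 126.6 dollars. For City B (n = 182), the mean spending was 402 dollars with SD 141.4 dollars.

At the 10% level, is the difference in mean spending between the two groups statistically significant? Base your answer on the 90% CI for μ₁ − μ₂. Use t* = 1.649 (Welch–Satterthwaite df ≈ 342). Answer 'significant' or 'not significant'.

significant

SE₁ = s₁/√n₁ = 126.6/√163 = 9.9161; SE₂ = 141.4/√182 = 10.4813.
Independent samples, unequal variances: SE_diff = √(SE₁² + SE₂²) = √(98.32903921 + 109.85764969) = 14.4287.
t* = 1.649, so margin of error = 1.649 × 14.4287 = 23.7929.
Difference in means = 428 − 402 = 26.0000.
26.0000 ± 23.7929 → (2.2071, 49.7929).
The interval (2.2071, 49.7929) does not contain 0, so the difference is significant.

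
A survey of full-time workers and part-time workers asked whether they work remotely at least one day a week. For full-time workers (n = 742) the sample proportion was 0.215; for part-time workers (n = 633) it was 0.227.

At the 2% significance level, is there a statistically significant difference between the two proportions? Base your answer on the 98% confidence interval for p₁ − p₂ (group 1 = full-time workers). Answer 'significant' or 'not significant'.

The two standard errors are √(0.2150×0.7850/742) = 0.01508 and √(0.2270×0.7730/633) = 0.01665.
Because the samples are independent, SE_diff = √(0.01508² + 0.01665²) = 0.02246.
Using z* = 2.326 for 98%, ME = 2.326 × 0.02246 = 0.05224.
p̂₁ − p̂₂ = -0.0120; interval -0.0120 ± 0.05224 gives (-0.06424, 0.04024).
The interval (-0.06424, 0.04024) contains 0, so the difference is not significant.

not significant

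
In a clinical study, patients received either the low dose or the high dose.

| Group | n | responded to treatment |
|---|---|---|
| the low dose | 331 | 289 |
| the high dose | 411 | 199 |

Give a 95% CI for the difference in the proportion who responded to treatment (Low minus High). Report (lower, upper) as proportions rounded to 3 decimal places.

(0.329, 0.449)

First, p̂₁ = 289/331 = 0.8731; p̂₂ = 199/411 = 0.4842.
The two standard errors are √(0.8731×0.1269/331) = 0.01830 and √(0.4842×0.5158/411) = 0.02465.
Because the samples are independent, SE_diff = √(0.01830² + 0.02465²) = 0.03070.
Using z* = 1.960 for 95%, ME = 1.960 × 0.03070 = 0.06017.
p̂₁ − p̂₂ = 0.3889; interval 0.3889 ± 0.06017 gives (0.329, 0.449).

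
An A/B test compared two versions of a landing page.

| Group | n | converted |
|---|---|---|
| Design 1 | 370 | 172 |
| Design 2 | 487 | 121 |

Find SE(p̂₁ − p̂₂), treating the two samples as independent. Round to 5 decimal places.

Sample proportions: 172/370 = 0.4649, 121/487 = 0.2485.
Each SE is √(p̂(1−p̂)/n): √(0.4649·0.5351/370) = 0.02593 and √(0.2485·0.7515/487) = 0.01958.
SE(p̂₁ − p̂₂) = √(SE₁² + SE₂²) = √(0.0006723649 + 0.0003833764) = 0.03249, since the two samples are independent.

0.03249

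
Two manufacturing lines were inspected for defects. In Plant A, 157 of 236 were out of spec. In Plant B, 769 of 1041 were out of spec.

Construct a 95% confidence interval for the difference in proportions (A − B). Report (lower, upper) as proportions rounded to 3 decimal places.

p̂₁ = 157/236 = 0.6653 and p̂₂ = 769/1041 = 0.7387.
SE₁ = √(p̂₁(1−p̂₁)/n₁) = √(0.6653·0.3347/236) = 0.03072; SE₂ = √(0.7387·0.2613/1041) = 0.01362.
Independent samples: SE of the difference = √(SE₁² + SE₂²) = √(0.0009437184 + 0.0001855044) = 0.03360.
z* for 95% confidence is 1.960, so the margin of error is 1.960 × 0.03360 = 0.06586.
Point estimate p̂₁ − p̂₂ = 0.6653 − 0.7387 = -0.0734.
-0.0734 ± 0.06586 → (-0.139, -0.008).

(-0.139, -0.008)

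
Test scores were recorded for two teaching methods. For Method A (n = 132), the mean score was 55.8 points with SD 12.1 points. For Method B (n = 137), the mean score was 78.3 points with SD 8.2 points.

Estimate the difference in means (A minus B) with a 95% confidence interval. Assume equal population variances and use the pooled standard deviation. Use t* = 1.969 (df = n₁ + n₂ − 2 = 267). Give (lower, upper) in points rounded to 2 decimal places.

(-24.97, -20.03)

s_p = √[((n₁−1)s₁² + (n₂−1)s₂²)/(n₁+n₂−2)] = √[(131·12.1² + 136·8.2²)/267] = 10.2997.
SE = 10.2997·√(1/132 + 1/137) = 1.2562.
With t* = 1.969, margin = 1.969 × 1.2562 = 2.4735.
x̄₁ − x̄₂ = 55.8 − 78.3 = -22.5000; interval -22.5000 ± 2.4735 = (-24.97, -20.03).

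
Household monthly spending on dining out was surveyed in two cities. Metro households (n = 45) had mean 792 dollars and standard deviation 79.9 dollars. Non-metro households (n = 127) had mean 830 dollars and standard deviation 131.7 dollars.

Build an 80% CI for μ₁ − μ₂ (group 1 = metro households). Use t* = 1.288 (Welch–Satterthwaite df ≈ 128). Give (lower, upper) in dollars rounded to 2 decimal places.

(-59.49, -16.51)

Per-group SEs: s₁/√n₁ = 79.9/√45 = 11.9108, s₂/√n₂ = 131.7/√127 = 11.6865.
Unpooled SE of the difference: √(141.86715664 + 136.57428225) = 16.6866.
Margin of error = t* · SE = 1.288 × 16.6866 = 21.4923.
x̄₁ − x̄₂ = 792 − 830 = -38.0000.
CI: -38.0000 ± 21.4923 = (-59.49, -16.51).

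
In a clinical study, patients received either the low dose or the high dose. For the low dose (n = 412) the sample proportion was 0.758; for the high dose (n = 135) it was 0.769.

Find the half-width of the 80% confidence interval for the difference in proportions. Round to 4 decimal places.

0.0538

The two standard errors are √(0.7580×0.2420/412) = 0.02110 and √(0.7690×0.2310/135) = 0.03627.
Because the samples are independent, SE_diff = √(0.02110² + 0.03627²) = 0.04196.
Using z* = 1.282 for 80%, ME = 1.282 × 0.04196 = 0.05379.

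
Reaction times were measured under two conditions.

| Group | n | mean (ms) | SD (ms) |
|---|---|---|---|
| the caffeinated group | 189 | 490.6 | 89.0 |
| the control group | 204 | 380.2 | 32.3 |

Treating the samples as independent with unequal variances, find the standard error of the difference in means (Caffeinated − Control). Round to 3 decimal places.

SE₁ = s₁/√n₁ = 89.0/√189 = 6.4738; SE₂ = 32.3/√204 = 2.2615.
Independent samples, unequal variances: SE_diff = √(SE₁² + SE₂²) = √(41.91008644 + 5.11438225) = 6.8574.

6.857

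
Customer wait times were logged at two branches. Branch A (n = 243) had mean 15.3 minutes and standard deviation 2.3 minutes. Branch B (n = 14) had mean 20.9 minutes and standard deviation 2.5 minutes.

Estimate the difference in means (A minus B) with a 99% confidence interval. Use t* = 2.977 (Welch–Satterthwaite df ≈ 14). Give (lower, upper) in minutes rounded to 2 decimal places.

(-7.64, -3.56)

Standard errors of each mean: 2.3/√243 = 0.1475 and 2.5/√14 = 0.6682.
SE(x̄₁ − x̄₂) = √(0.1475² + 0.6682²) = 0.6843 for independent samples with unequal variances.
With t* = 2.977, the margin is 2.977 × 0.6843 = 2.0372.
x̄₁ − x̄₂ = 15.3 − 20.9 = -5.6000; the interval is -5.6000 ± 2.0372 = (-7.64, -3.56).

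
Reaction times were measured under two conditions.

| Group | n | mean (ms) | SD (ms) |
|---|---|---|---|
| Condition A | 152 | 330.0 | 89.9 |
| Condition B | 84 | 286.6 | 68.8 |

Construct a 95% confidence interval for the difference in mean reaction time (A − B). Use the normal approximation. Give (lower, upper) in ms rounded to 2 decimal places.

SE₁ = s₁/√n₁ = 89.9/√152 = 7.2919; SE₂ = 68.8/√84 = 7.5067.
Independent samples, unequal variances: SE_diff = √(SE₁² + SE₂²) = √(53.17180561 + 56.35054489) = 10.4653.
z* = 1.960, so margin of error = 1.960 × 10.4653 = 20.5120.
Difference in means = 330.0 − 286.6 = 43.4000.
43.4000 ± 20.5120 → (22.89, 63.91).

(22.89, 63.91)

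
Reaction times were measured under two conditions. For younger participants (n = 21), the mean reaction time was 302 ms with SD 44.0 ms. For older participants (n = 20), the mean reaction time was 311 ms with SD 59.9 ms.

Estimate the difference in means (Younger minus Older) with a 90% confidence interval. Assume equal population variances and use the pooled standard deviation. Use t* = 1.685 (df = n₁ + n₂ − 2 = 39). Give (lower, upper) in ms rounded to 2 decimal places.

s_p = √[((n₁−1)s₁² + (n₂−1)s₂²)/(n₁+n₂−2)] = √[(20·44.0² + 19·59.9²)/39] = 52.3529.
SE = 52.3529·√(1/21 + 1/20) = 16.3572.
With t* = 1.685, margin = 1.685 × 16.3572 = 27.5619.
x̄₁ − x̄₂ = 302 − 311 = -9.0000; interval -9.0000 ± 27.5619 = (-36.56, 18.56).

(-36.56, 18.56)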